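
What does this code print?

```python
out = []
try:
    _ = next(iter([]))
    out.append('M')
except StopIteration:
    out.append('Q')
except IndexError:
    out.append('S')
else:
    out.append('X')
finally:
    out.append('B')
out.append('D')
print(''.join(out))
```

Execution trace: 'Q' (except StopIteration) → 'B' (finally) → 'D' (after the try/except). Output: QBD

Answer: QBD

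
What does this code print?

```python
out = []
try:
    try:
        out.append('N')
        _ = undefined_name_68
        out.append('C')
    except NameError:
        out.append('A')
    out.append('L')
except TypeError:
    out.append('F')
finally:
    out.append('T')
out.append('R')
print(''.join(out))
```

Execution trace: 'N' (inner try body) → 'A' (inner except NameError) → 'L' (try body, no exception) → 'T' (finally) → 'R' (after the try/except). Output: NALTR

Answer: NALTR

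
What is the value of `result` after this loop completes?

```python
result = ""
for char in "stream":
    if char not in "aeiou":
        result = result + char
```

Remove vowels from 'stream'
`result` takes the values: "" → "s" → "st" → "str" → "strm"

Answer: "strm"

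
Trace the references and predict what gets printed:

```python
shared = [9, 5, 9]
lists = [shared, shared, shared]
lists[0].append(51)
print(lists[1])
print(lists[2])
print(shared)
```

Key concept: list of same reference.
Step by step:
`shared = [9, 5, 9]` → shared = [9, 5, 9]
`lists = [shared, shared, shared]` → lists = [[9, 5, 9], [9, 5, 9], [9, 5, 9]]
`lists[0].append(51)` → shared = [9, 5, 9, 51]; lists = [[9, 5, 9, 51], [9, 5, 9, 51], [9, 5, 9, 51]]
`print(lists[1])` → prints [9, 5, 9, 51]
`print(lists[2])` → prints [9, 5, 9, 51]
`print(shared)` → prints [9, 5, 9, 51]

Answer:
[9, 5, 9, 51]
[9, 5, 9, 51]
[9, 5, 9, 51]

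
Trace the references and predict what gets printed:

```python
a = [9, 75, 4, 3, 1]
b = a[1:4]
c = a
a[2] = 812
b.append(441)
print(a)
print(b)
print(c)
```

Key concept: slice vs alias.
Step by step:
`a = [9, 75, 4, 3, 1]` → a = [9, 75, 4, 3, 1]
`b = a[1:4]` → b = [75, 4, 3]
`c = a` → c = [9, 75, 4, 3, 1] (same object as a)
`a[2] = 812` → a = [9, 75, 812, 3, 1] (same object as c); c = [9, 75, 812, 3, 1] (same object as a)
`b.append(441)` → b = [75, 4, 3, 441]
`print(a)` → prints [9, 75, 812, 3, 1]
`print(b)` → prints [75, 4, 3, 441]
`print(c)` → prints [9, 75, 812, 3, 1]

Answer:
[9, 75, 812, 3, 1]
[75, 4, 3, 441]
[9, 75, 812, 3, 1]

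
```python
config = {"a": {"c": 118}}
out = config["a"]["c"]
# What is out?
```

Trace:
`config = {"a": {"c": 118}}` → config = {'a': {'c': 118}}
`out = config["a"]["c"]` → out = 118
So out = 118

Answer: 118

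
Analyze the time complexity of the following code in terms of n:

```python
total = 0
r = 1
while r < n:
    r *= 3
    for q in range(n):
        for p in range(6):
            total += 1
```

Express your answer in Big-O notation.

Each loop level contributes: log n × n × 1. Multiplying the contributions gives O(n log n).

Answer: O(n log n)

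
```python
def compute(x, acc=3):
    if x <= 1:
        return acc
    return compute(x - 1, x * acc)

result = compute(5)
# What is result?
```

Accumulator trace (n, acc): (5, 3) -> (4, 15) -> (3, 60) -> (2, 180) -> (1, 360) -> return 360

Answer: 360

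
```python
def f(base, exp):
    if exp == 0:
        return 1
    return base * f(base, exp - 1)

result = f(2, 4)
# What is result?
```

f(2, 4) = 2 * 2 * 2 * 2 = 16

Answer: 16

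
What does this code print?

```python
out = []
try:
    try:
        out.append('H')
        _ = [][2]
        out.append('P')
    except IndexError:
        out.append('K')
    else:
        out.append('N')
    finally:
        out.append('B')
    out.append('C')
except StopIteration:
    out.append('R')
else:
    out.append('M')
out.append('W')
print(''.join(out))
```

Execution trace: 'H' (inner try body) → 'K' (inner except IndexError) → 'B' (inner finally) → 'C' (try body, no exception) → 'M' (else) → 'W' (after the try/except). Output: HKBCMW

Answer: HKBCMW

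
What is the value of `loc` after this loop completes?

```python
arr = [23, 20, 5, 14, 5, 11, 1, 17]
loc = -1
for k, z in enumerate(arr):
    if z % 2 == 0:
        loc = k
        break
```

First even number index in [23, 20, 5, 14, 5, 11, 1, 17]
`loc` takes the values: -1 → 1

Answer: 1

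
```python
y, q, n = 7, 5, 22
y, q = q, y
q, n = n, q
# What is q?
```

Trace:
`y, q, n = 7, 5, 22` → y = 7; q = 5; n = 22
`y, q = q, y` → y = 5; q = 7
`q, n = n, q` → q = 22; n = 7
So q = 22

Answer: 22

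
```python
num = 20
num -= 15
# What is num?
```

Trace:
`num = 20` → num = 20
`num -= 15` → num = 5
So num = 5

Answer: 5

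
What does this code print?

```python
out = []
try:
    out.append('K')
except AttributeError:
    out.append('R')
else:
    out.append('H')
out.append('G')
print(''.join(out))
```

Execution trace: 'K' (try body, no exception) → 'H' (else) → 'G' (after the try/except). Output: KHG

Answer: KHG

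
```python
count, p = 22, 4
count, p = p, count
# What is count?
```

Trace:
`count, p = 22, 4` → count = 22; p = 4
`count, p = p, count` → count = 4; p = 22
So count = 4

Answer: 4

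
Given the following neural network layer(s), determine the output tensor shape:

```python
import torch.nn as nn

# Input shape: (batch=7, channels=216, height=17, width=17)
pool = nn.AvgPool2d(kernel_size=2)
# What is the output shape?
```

Input: (7, 216, 17, 17) -> Output: (7, 216, 8, 8)

Answer: (7, 216, 8, 8)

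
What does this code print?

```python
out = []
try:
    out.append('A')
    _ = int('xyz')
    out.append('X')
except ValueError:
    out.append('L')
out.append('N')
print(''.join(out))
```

Execution trace: 'A' (try body) → 'L' (except ValueError) → 'N' (after the try/except). Output: ALN

Answer: ALN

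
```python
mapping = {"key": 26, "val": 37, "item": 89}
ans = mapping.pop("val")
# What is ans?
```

Trace:
`mapping = {"key": 26, "val": 37, "item": 89}` → mapping = {'key': 26, 'val': 37, 'item': 89}
`ans = mapping.pop("val")` → mapping = {'key': 26, 'item': 89}; ans = 37
So ans = 37

Answer: 37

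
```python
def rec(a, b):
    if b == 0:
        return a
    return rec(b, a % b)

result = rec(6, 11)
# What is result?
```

rec(6, 11) -> rec(11, 6) -> rec(6, 5) -> rec(5, 1) -> rec(1, 0) -> 1

Answer: 1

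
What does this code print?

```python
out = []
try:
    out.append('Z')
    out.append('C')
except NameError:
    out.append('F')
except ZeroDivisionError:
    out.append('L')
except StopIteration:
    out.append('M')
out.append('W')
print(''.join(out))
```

Execution trace: 'Z' (try body) → 'C' (try body, no exception) → 'W' (after the try/except). Output: ZCW

Answer: ZCW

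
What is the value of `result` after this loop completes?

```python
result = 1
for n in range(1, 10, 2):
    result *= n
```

Product of 1, 3, 5, ... up to 9
`result` takes the values: 1 → 3 → 15 → 105 → 945

Answer: 945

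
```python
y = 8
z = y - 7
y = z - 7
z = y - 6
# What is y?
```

Trace:
`y = 8` → y = 8
`z = y - 7` → z = 1
`y = z - 7` → y = -6
`z = y - 6` → z = -12
So y = -6

Answer: -6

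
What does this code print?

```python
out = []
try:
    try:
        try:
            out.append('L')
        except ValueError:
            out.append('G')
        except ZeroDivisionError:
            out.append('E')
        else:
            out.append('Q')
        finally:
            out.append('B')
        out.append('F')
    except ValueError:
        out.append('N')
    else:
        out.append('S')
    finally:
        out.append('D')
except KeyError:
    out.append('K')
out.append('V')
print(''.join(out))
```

Execution trace: 'L' (inner try body, no exception) → 'Q' (inner else) → 'B' (inner finally) → 'F' (try body, no exception) → 'S' (else) → 'D' (finally) → 'V' (after the try/except). Output: LQBFSDV

Answer: LQBFSDV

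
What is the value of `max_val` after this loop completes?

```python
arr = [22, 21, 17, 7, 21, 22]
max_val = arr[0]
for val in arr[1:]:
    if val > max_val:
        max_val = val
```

Maximum of [22, 21, 17, 7, 21, 22]
`max_val` takes the values: 22

Answer: 22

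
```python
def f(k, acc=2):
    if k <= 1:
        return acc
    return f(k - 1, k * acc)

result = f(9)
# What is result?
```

Accumulator trace (n, acc): (9, 2) -> (8, 18) -> (7, 144) -> (6, 1008) -> (5, 6048) -> (4, 30240) -> (3, 120960) -> (2, 362880) -> (1, 725760) -> return 725760

Answer: 725760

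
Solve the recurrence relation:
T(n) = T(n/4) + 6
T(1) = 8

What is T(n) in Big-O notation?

Each step divides n by 4 and adds 6. After log_4(n) steps we reach T(1)=8. So T(n) = 6·log_4(n) + 8 = O(log n).

Answer: O(log n)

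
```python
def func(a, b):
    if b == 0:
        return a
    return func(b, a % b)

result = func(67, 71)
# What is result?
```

func(67, 71) -> func(71, 67) -> func(67, 4) -> func(4, 3) -> func(3, 1) -> func(1, 0) -> 1

Answer: 1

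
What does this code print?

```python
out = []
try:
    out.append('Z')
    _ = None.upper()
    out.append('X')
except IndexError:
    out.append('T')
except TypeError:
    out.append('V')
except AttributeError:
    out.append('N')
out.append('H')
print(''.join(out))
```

Execution trace: 'Z' (try body) → 'N' (except AttributeError) → 'H' (after the try/except). Output: ZNH

Answer: ZNH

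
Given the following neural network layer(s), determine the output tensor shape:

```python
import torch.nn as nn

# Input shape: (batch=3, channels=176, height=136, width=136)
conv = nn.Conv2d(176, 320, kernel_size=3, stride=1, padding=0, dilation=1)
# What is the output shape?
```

Input: (3, 176, 136, 136) -> Output: (3, 320, 134, 134)

Answer: (3, 320, 134, 134)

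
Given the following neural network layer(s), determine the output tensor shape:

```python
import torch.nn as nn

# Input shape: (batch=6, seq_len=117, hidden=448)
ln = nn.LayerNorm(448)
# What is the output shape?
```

Input: (6, 117, 448) -> Output: (6, 117, 448)

Answer: (6, 117, 448)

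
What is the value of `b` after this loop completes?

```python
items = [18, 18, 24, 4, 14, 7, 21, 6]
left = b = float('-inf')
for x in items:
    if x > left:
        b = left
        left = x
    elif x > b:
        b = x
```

Second largest (with repeats) in [18, 18, 24, 4, 14, 7, 21, 6]
`b` takes the values: -inf → 18 → 21

Answer: 21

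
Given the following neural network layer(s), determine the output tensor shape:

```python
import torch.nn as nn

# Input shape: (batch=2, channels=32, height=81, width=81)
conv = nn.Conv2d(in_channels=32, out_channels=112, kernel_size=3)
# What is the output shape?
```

Input: (2, 32, 81, 81) -> Output: (2, 112, 79, 79)

Answer: (2, 112, 79, 79)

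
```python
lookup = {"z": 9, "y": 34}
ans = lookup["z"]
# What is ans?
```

Trace:
`lookup = {"z": 9, "y": 34}` → lookup = {'z': 9, 'y': 34}
`ans = lookup["z"]` → ans = 9
So ans = 9

Answer: 9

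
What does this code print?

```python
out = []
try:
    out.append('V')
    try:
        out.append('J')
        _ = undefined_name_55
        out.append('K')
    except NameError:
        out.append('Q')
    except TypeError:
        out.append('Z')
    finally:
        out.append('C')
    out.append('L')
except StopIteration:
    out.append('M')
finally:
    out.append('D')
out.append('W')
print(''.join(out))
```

Execution trace: 'V' (try body) → 'J' (inner try body) → 'Q' (inner except NameError) → 'C' (inner finally) → 'L' (try body, no exception) → 'D' (finally) → 'W' (after the try/except). Output: VJQCLDW

Answer: VJQCLDW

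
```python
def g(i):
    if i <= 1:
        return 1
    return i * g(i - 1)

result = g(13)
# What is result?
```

g(13) = 13 * 12 * 11 * 10 * 9 * 8 * 7 * 6 * 5 * 4 * 3 * 2 * 1 = 6227020800

Answer: 6227020800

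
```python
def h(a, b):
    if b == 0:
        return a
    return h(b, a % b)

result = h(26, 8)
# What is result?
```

h(26, 8) -> h(8, 2) -> h(2, 0) -> 2

Answer: 2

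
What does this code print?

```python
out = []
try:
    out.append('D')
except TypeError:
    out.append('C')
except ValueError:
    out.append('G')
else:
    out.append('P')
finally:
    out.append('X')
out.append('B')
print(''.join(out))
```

Execution trace: 'D' (try body, no exception) → 'P' (else) → 'X' (finally) → 'B' (after the try/except). Output: DPXB

Answer: DPXB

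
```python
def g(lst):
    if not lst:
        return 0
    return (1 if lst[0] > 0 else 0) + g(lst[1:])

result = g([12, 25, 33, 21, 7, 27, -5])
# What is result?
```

Count of positive elements in [12, 25, 33, 21, 7, 27, -5] = 6

Answer: 6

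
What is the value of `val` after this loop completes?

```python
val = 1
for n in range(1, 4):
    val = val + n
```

Start at 1, add 1 through 3
`val` takes the values: 1 → 2 → 4 → 7

Answer: 7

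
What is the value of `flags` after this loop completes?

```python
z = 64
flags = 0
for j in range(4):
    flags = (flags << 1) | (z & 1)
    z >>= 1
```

Reverse lowest 4 bits of 64
`flags` takes the values: 0

Answer: 0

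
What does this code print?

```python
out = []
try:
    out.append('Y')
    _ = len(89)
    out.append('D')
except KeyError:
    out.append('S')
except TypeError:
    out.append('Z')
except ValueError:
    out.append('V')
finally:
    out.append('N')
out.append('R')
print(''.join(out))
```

Execution trace: 'Y' (try body) → 'Z' (except TypeError) → 'N' (finally) → 'R' (after the try/except). Output: YZNR

Answer: YZNR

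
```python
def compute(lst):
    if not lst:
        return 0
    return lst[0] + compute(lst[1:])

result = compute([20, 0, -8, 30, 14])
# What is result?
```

20 + 0 + (-8) + 30 + 14 + 0 = 56

Answer: 56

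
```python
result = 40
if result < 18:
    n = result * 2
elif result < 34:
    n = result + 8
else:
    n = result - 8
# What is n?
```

Trace:
`result = 40` → result = 40
`if result < 18: ...` → result < 18 is False, result < 34 is False, take else branch → n = 32
So n = 32

Answer: 32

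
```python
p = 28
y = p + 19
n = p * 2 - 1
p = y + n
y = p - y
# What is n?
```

Trace:
`p = 28` → p = 28
`y = p + 19` → y = 47
`n = p * 2 - 1` → n = 55
`p = y + n` → p = 102
`y = p - y` → y = 55
So n = 55

Answer: 55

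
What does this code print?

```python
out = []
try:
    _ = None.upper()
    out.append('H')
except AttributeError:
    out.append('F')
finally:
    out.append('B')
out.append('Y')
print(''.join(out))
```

Execution trace: 'F' (except AttributeError) → 'B' (finally) → 'Y' (after the try/except). Output: FBY

Answer: FBY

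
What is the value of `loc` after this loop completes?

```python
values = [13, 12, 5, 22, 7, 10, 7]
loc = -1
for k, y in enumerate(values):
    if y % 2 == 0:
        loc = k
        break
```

First even number index in [13, 12, 5, 22, 7, 10, 7]
`loc` takes the values: -1 → 1

Answer: 1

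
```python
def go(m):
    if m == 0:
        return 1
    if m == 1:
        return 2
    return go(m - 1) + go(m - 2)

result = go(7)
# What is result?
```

Build up from base cases: go(0)=1, go(1)=2, go(2)=3, go(3)=5, go(4)=8, go(5)=13, go(6)=21, ..., go(7)=34

Answer: 34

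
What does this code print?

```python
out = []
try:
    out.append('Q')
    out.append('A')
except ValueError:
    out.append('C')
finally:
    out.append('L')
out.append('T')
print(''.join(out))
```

Execution trace: 'Q' (try body) → 'A' (try body, no exception) → 'L' (finally) → 'T' (after the try/except). Output: QALT

Answer: QALT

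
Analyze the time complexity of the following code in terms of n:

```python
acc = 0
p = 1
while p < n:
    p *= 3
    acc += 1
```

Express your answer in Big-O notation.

Each loop level contributes: log n. Multiplying the contributions gives O(log n).

Answer: O(log n)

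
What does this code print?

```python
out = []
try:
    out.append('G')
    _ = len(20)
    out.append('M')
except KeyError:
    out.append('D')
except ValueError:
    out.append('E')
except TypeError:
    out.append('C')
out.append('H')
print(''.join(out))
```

Execution trace: 'G' (try body) → 'C' (except TypeError) → 'H' (after the try/except). Output: GCH

Answer: GCH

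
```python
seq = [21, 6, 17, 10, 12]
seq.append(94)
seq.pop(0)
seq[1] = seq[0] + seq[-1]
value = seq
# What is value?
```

Trace:
`seq = [21, 6, 17, 10, 12]` → seq = [21, 6, 17, 10, 12]
`seq.append(94)` → seq = [21, 6, 17, 10, 12, 94]
`seq.pop(0)` → seq = [6, 17, 10, 12, 94]
`seq[1] = seq[0] + seq[-1]` → seq = [6, 100, 10, 12, 94]
`value = seq` → value = [6, 100, 10, 12, 94]
So value = [6, 100, 10, 12, 94]

Answer: [6, 100, 10, 12, 94]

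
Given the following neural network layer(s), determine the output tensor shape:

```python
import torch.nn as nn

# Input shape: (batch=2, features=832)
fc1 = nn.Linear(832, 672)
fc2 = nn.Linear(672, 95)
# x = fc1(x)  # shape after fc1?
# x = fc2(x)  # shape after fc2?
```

Input: (2, 832) -> after fc1: (2, 672) -> Output: (2, 95)

Answer: (2, 95)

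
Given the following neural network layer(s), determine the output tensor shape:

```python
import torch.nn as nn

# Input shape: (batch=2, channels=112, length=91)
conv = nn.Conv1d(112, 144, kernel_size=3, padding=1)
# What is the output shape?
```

Input: (2, 112, 91) -> Output: (2, 144, 91)

Answer: (2, 144, 91)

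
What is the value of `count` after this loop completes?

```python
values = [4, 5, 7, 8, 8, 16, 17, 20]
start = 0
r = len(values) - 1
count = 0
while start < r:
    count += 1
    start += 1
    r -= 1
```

Iterations until pointers meet (list length 8)
`count` takes the values: 0 → 1 → 2 → 3 → 4

Answer: 4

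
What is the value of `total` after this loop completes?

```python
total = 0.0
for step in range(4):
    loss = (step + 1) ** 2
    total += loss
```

Sum of squared losses 1² + 2² + ... + 4²
`total` takes the values: 0.0 → 1.0 → 5.0 → 14.0 → 30.0

Answer: 30.0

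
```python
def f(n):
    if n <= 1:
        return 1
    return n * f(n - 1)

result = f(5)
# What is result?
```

f(5) = 5 * 4 * 3 * 2 * 1 = 120

Answer: 120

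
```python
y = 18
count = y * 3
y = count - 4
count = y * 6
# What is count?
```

Trace:
`y = 18` → y = 18
`count = y * 3` → count = 54
`y = count - 4` → y = 50
`count = y * 6` → count = 300
So count = 300

Answer: 300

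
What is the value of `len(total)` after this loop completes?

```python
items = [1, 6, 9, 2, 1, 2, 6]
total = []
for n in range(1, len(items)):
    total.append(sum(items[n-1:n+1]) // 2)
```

Number of 2-element averages
`total` takes the values: [] → [3] → [3, 7] → [3, 7, 5] → [3, 7, 5, 1] → [3, 7, 5, 1, 1] → [3, 7, 5, 1, 1, 4]
So `len(total)` = 6

Answer: 6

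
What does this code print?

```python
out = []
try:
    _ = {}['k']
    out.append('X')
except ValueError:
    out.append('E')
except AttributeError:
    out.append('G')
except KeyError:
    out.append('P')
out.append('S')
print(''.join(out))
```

Execution trace: 'P' (except KeyError) → 'S' (after the try/except). Output: PS

Answer: PS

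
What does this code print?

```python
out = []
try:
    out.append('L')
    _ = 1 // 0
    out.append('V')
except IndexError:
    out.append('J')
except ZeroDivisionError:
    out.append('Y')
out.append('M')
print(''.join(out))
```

Execution trace: 'L' (try body) → 'Y' (except ZeroDivisionError) → 'M' (after the try/except). Output: LYM

Answer: LYM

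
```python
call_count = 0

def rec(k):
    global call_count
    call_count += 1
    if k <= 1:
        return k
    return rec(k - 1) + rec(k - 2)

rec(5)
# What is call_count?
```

Calls(k) = 1 + Calls(k-1) + Calls(k-2); Calls(0)=Calls(1)=1. For k=5 this gives 15.

Answer: 15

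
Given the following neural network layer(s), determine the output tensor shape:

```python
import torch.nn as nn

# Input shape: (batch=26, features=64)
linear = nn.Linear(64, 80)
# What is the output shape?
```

Input: (26, 64) -> Output: (26, 80)

Answer: (26, 80)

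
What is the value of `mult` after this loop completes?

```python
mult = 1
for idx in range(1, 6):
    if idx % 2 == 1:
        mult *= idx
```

Product of odd numbers 1 to 5
`mult` takes the values: 1 → 3 → 15

Answer: 15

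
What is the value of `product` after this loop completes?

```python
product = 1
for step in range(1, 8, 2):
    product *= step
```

Product of 1, 3, 5, ... up to 7
`product` takes the values: 1 → 3 → 15 → 105

Answer: 105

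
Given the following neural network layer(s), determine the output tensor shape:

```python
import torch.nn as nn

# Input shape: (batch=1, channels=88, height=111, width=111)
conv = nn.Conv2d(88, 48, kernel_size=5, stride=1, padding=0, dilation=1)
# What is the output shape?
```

Input: (1, 88, 111, 111) -> Output: (1, 48, 107, 107)

Answer: (1, 48, 107, 107)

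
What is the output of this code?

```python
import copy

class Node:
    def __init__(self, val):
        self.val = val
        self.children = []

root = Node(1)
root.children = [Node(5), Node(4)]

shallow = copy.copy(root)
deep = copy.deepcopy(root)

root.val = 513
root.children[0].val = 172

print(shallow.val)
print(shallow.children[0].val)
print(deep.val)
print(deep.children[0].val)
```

Key concept: deep copy with custom objects.
Step by step:
`root = Node(1)` → root = Node(val=1, children=[])
`root.children = [Node(5), Node(4)]` → root = Node(val=1, children=[Node(val=5, children=[]), Node(val=4, children=[])])
`shallow = copy.copy(root)` → shallow = Node(val=1, children=[Node(val=5, children=[]), Node(val=4, children=[])])
`deep = copy.deepcopy(root)` → deep = Node(val=1, children=[Node(val=5, children=[]), Node(val=4, children=[])])
`root.val = 513` → root = Node(val=513, children=[Node(val=5, children=[]), Node(val=4, children=[])])
`root.children[0].val = 172` → root = Node(val=513, children=[Node(val=172, children=[]), Node(val=4, children=[])]); shallow = Node(val=1, children=[Node(val=172, children=[]), Node(val=4, children=[])])
`print(shallow.val)` → prints 1
`print(shallow.children[0].val)` → prints 172
`print(deep.val)` → prints 1
`print(deep.children[0].val)` → prints 5

Answer:
1
172
1
5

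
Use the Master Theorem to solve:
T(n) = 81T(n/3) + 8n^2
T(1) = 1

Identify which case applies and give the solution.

a=81, b=3, f(n)=8n^2. log_3(81) = 4. Since c=2 < 4, Case 1 applies: T(n) = Θ(n^log_b(a)) = O(n^4).

Answer: O(n^4) - Case 1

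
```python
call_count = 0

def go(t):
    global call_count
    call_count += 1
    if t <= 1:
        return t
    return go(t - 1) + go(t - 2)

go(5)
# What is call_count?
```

Calls(t) = 1 + Calls(t-1) + Calls(t-2); Calls(0)=Calls(1)=1. For t=5 this gives 15.

Answer: 15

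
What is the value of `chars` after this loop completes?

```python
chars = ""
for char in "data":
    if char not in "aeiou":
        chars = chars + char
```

Remove vowels from 'data'
`chars` takes the values: "" → "d" → "dt"

Answer: "dt"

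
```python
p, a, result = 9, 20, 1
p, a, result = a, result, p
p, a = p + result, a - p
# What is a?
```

Trace:
`p, a, result = 9, 20, 1` → p = 9; a = 20; result = 1
`p, a, result = a, result, p` → p = 20; a = 1; result = 9
`p, a = p + result, a - p` → p = 29; a = -19
So a = -19

Answer: -19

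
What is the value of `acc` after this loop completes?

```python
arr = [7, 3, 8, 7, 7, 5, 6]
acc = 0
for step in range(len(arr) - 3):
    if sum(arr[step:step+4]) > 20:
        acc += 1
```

Count windows with sum > 20
`acc` takes the values: 0 → 1 → 2 → 3 → 4

Answer: 4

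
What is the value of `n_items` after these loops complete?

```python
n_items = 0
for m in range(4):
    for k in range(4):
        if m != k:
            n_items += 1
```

4² - 4 (exclude diagonal)
`n_items` takes the values: 0 → 1 → 2 → 3 → 4 → 5 → 6 → 7 → 8 → 9 → 10 → 11 → 12

Answer: 12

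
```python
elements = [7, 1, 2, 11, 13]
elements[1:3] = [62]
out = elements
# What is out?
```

Trace:
`elements = [7, 1, 2, 11, 13]` → elements = [7, 1, 2, 11, 13]
`elements[1:3] = [62]` → elements = [7, 62, 11, 13]
`out = elements` → out = [7, 62, 11, 13]
So out = [7, 62, 11, 13]

Answer: [7, 62, 11, 13]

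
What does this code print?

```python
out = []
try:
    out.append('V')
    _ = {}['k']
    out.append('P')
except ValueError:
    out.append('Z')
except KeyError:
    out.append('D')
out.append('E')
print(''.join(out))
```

Execution trace: 'V' (try body) → 'D' (except KeyError) → 'E' (after the try/except). Output: VDE

Answer: VDE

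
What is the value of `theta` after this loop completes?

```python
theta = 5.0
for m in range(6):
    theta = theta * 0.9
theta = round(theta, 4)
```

Exponential decay: 5.0 * 0.9^6
`theta` takes the values: 5.0 → 4.5 → 4.05 → 3.645 → 3.2805 → 2.95245 → 2.657205 → 2.6572

Answer: 2.6572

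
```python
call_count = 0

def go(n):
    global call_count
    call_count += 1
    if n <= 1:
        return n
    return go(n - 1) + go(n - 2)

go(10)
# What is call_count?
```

Calls(n) = 1 + Calls(n-1) + Calls(n-2); Calls(0)=Calls(1)=1. For n=10 this gives 177.

Answer: 177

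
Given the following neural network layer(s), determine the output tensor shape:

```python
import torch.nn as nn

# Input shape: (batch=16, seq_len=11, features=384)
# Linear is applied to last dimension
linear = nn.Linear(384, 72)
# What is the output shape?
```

Input: (16, 11, 384) -> Output: (16, 11, 72)

Answer: (16, 11, 72)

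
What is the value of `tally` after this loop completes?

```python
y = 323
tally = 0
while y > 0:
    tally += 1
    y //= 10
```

Count digits by repeated division by 10
`tally` takes the values: 0 → 1 → 2 → 3

Answer: 3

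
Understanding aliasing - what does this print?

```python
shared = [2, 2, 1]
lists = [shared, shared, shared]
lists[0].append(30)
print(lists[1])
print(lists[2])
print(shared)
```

Key concept: list of same reference.
Step by step:
`shared = [2, 2, 1]` → shared = [2, 2, 1]
`lists = [shared, shared, shared]` → lists = [[2, 2, 1], [2, 2, 1], [2, 2, 1]]
`lists[0].append(30)` → shared = [2, 2, 1, 30]; lists = [[2, 2, 1, 30], [2, 2, 1, 30], [2, 2, 1, 30]]
`print(lists[1])` → prints [2, 2, 1, 30]
`print(lists[2])` → prints [2, 2, 1, 30]
`print(shared)` → prints [2, 2, 1, 30]

Answer:
[2, 2, 1, 30]
[2, 2, 1, 30]
[2, 2, 1, 30]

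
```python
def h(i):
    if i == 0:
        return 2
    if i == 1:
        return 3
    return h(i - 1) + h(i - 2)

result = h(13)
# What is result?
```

Build up from base cases: h(0)=2, h(1)=3, h(2)=5, h(3)=8, h(4)=13, h(5)=21, h(6)=34, ..., h(13)=987

Answer: 987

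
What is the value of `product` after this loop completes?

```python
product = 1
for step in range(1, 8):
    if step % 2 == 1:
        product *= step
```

Product of odd numbers 1 to 7
`product` takes the values: 1 → 3 → 15 → 105

Answer: 105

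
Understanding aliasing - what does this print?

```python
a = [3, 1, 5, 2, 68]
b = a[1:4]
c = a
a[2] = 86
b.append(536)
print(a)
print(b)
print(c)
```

Key concept: slice vs alias.
Step by step:
`a = [3, 1, 5, 2, 68]` → a = [3, 1, 5, 2, 68]
`b = a[1:4]` → b = [1, 5, 2]
`c = a` → c = [3, 1, 5, 2, 68] (same object as a)
`a[2] = 86` → a = [3, 1, 86, 2, 68] (same object as c); c = [3, 1, 86, 2, 68] (same object as a)
`b.append(536)` → b = [1, 5, 2, 536]
`print(a)` → prints [3, 1, 86, 2, 68]
`print(b)` → prints [1, 5, 2, 536]
`print(c)` → prints [3, 1, 86, 2, 68]

Answer:
[3, 1, 86, 2, 68]
[1, 5, 2, 536]
[3, 1, 86, 2, 68]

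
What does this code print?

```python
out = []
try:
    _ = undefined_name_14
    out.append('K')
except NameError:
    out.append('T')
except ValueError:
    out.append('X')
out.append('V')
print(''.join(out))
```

Execution trace: 'T' (except NameError) → 'V' (after the try/except). Output: TV

Answer: TV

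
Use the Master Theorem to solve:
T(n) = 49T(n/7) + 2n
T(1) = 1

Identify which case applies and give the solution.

a=49, b=7, f(n)=2n. log_7(49) = 2. Since c=1 < 2, Case 1 applies: T(n) = Θ(n^log_b(a)) = O(n^2).

Answer: O(n^2) - Case 1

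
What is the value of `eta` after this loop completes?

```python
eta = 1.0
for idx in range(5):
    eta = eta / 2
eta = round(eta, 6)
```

Halving LR 5 times: 1 / 2^5
`eta` takes the values: 1.0 → 0.5 → 0.25 → 0.125 → 0.0625 → 0.03125

Answer: 0.03125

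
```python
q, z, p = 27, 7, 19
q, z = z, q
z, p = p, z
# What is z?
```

Trace:
`q, z, p = 27, 7, 19` → q = 27; z = 7; p = 19
`q, z = z, q` → q = 7; z = 27
`z, p = p, z` → z = 19; p = 27
So z = 19

Answer: 19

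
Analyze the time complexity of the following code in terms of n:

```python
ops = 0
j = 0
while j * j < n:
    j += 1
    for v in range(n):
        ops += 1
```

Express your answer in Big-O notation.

Each loop level contributes: √n × n. Multiplying the contributions gives O(n√n).

Answer: O(n√n)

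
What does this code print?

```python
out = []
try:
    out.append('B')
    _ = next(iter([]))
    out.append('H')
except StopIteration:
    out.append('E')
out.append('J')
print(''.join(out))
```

Execution trace: 'B' (try body) → 'E' (except StopIteration) → 'J' (after the try/except). Output: BEJ

Answer: BEJ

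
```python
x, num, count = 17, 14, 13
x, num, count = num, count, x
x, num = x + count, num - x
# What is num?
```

Trace:
`x, num, count = 17, 14, 13` → x = 17; num = 14; count = 13
`x, num, count = num, count, x` → x = 14; num = 13; count = 17
`x, num = x + count, num - x` → x = 31; num = -1
So num = -1

Answer: -1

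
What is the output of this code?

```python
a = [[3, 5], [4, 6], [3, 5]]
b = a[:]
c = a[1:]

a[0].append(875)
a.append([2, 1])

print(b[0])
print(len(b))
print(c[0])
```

Key concept: slice with nested mutation.
Step by step:
`a = [[3, 5], [4, 6], [3, 5]]` → a = [[3, 5], [4, 6], [3, 5]]
`b = a[:]` → b = [[3, 5], [4, 6], [3, 5]]
`c = a[1:]` → c = [[4, 6], [3, 5]]
`a[0].append(875)` → a = [[3, 5, 875], [4, 6], [3, 5]]; b = [[3, 5, 875], [4, 6], [3, 5]]
`a.append([2, 1])` → a = [[3, 5, 875], [4, 6], [3, 5], [2, 1]]
`print(b[0])` → prints [3, 5, 875]
`print(len(b))` → prints 3
`print(c[0])` → prints [4, 6]

Answer:
[3, 5, 875]
3
[4, 6]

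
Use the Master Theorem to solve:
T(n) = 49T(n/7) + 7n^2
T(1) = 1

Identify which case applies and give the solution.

a=49, b=7, f(n)=7n^2. log_7(49) = 2. Since c=2 = 2, Case 2 applies: T(n) = Θ(n^log_b(a) · log n) = O(n^2 log n).

Answer: O(n^2 log n) - Case 2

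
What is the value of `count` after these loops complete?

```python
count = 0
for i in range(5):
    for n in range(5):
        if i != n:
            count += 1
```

5² - 5 (exclude diagonal)
`count` takes the values: 0 → 1 → 2 → 3 → 4 → 5 → 6 → 7 → 8 → 9 → 10 → 11 → 12 → 13 → 14 → 15 → 16 → 17 → 18 → 19 → 20

Answer: 20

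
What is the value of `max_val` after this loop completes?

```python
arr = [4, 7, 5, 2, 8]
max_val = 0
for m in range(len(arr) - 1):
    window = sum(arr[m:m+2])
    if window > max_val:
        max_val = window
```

Max sum of 2-element window in [4, 7, 5, 2, 8]
`max_val` takes the values: 0 → 11 → 12

Answer: 12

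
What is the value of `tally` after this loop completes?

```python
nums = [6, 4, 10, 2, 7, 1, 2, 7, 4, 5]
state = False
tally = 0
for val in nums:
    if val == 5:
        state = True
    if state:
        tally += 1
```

Count elements after first 5 in [6, 4, 10, 2, 7, 1, 2, 7, 4, 5]
`tally` takes the values: 0 → 1

Answer: 1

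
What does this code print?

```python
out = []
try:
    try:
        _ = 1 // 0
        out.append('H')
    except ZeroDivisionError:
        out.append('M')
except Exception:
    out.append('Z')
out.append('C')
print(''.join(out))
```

Execution trace: 'M' (inner except ZeroDivisionError) → 'C' (after the try/except). Output: MC

Answer: MC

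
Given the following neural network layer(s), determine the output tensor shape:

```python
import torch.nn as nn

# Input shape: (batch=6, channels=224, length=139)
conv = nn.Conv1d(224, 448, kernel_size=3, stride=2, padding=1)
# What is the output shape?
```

Input: (6, 224, 139) -> Output: (6, 448, 70)

Answer: (6, 448, 70)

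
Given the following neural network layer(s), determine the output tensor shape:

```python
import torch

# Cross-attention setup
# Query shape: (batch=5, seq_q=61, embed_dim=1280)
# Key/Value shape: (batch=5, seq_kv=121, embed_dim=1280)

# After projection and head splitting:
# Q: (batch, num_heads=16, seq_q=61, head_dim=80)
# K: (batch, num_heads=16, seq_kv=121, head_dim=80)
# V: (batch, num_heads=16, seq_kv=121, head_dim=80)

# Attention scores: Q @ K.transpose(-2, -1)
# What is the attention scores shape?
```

Input: (5, 61, 1280) -> Output: (5, 16, 61, 121)

Answer: (5, 16, 61, 121)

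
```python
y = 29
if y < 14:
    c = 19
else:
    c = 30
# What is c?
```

Trace:
`y = 29` → y = 29
`if y < 14: ...` → y < 14 is False, take else branch → c = 30
So c = 30

Answer: 30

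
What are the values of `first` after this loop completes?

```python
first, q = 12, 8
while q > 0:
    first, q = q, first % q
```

GCD of 12 and 8
`first` takes the values: 12 → 8 → 4

Answer: 4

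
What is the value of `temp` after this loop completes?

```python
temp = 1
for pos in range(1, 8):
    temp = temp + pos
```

Start at 1, add 1 through 7
`temp` takes the values: 1 → 2 → 4 → 7 → 11 → 16 → 22 → 29

Answer: 29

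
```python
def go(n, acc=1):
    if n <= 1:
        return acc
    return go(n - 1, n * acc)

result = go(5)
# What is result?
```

Accumulator trace (n, acc): (5, 1) -> (4, 5) -> (3, 20) -> (2, 60) -> (1, 120) -> return 120

Answer: 120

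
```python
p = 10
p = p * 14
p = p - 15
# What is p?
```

Trace:
`p = 10` → p = 10
`p = p * 14` → p = 140
`p = p - 15` → p = 125
So p = 125

Answer: 125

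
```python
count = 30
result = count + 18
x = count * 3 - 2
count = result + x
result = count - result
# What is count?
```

Trace:
`count = 30` → count = 30
`result = count + 18` → result = 48
`x = count * 3 - 2` → x = 88
`count = result + x` → count = 136
`result = count - result` → result = 88
So count = 136

Answer: 136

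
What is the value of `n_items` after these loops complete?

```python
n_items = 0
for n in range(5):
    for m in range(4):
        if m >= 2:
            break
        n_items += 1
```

Inner breaks at 2, outer runs 5 times
`n_items` takes the values: 0 → 1 → 2 → 3 → 4 → 5 → 6 → 7 → 8 → 9 → 10

Answer: 10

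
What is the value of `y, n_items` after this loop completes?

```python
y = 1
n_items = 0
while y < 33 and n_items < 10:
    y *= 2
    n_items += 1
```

Double until >= 33 or 10 iterations
`y, n_items` takes the values: (1, 0) → (2, 0) → (2, 1) → (4, 1) → (4, 2) → (8, 2) → (8, 3) → (16, 3) → (16, 4) → (32, 4) → (32, 5) → (64, 5) → (64, 6)

Answer: 64, 6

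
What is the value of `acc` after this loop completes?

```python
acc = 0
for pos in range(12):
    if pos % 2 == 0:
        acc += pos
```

Sum of even numbers 0 to 11
`acc` takes the values: 0 → 2 → 6 → 12 → 20 → 30

Answer: 30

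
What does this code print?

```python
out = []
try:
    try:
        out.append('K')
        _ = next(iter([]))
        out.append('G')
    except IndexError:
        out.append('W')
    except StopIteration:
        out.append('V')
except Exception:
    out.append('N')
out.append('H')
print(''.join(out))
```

Execution trace: 'K' (inner try body) → 'V' (inner except StopIteration) → 'H' (after the try/except). Output: KVH

Answer: KVH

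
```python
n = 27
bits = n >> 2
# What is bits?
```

Trace:
`n = 27` → n = 27
`bits = n >> 2` → bits = 6
So bits = 6

Answer: 6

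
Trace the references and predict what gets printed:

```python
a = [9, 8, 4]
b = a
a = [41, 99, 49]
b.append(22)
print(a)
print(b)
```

Key concept: rebinding vs mutation: a is rebound to a new list, b still points at the original.
Step by step:
`a = [9, 8, 4]` → a = [9, 8, 4]
`b = a` → b = [9, 8, 4] (same object as a)
`a = [41, 99, 49]` → a = [41, 99, 49]
`b.append(22)` → b = [9, 8, 4, 22]
`print(a)` → prints [41, 99, 49]
`print(b)` → prints [9, 8, 4, 22]

Answer:
[41, 99, 49]
[9, 8, 4, 22]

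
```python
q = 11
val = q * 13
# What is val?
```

Trace:
`q = 11` → q = 11
`val = q * 13` → val = 143
So val = 143

Answer: 143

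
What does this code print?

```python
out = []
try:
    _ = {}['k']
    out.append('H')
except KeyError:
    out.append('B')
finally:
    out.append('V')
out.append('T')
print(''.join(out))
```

Execution trace: 'B' (except KeyError) → 'V' (finally) → 'T' (after the try/except). Output: BVT

Answer: BVT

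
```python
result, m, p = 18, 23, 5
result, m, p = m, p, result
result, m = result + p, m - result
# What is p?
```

Trace:
`result, m, p = 18, 23, 5` → result = 18; m = 23; p = 5
`result, m, p = m, p, result` → result = 23; m = 5; p = 18
`result, m = result + p, m - result` → result = 41; m = -18
So p = 18

Answer: 18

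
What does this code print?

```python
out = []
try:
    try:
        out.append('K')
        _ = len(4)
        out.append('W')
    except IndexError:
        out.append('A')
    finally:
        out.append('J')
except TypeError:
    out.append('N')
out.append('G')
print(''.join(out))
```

Execution trace: 'K' (inner try body) → 'J' (inner finally) → 'N' (outer except TypeError) → 'G' (after the try/except). Output: KJNG

Answer: KJNG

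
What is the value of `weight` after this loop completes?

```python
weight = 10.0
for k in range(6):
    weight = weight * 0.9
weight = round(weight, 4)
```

Exponential decay: 10.0 * 0.9^6
`weight` takes the values: 10.0 → 9.0 → 8.1 → 7.29 → 6.561 → 5.9049 → 5.31441 → 5.3144

Answer: 5.3144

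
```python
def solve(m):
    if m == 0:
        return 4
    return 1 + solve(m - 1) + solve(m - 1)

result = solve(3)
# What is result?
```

solve(m) = 1 + 2·solve(m-1), solve(0)=4. Closed form: (4+1)·2^3 - 1 = 39.

Answer: 39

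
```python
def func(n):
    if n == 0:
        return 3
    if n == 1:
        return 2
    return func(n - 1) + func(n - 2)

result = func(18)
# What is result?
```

Build up from base cases: func(0)=3, func(1)=2, func(2)=5, func(3)=7, func(4)=12, func(5)=19, func(6)=31, ..., func(18)=9959

Answer: 9959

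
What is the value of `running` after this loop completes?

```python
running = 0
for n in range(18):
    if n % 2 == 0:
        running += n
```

Sum of even numbers 0 to 17
`running` takes the values: 0 → 2 → 6 → 12 → 20 → 30 → 42 → 56 → 72

Answer: 72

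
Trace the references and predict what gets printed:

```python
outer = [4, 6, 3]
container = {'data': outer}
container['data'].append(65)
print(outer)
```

Key concept: dict holds reference to list.
Step by step:
`outer = [4, 6, 3]` → outer = [4, 6, 3]
`container = {'data': outer}` → container = {'data': [4, 6, 3]}
`container['data'].append(65)` → outer = [4, 6, 3, 65]; container = {'data': [4, 6, 3, 65]}
`print(outer)` → prints [4, 6, 3, 65]

Answer: [4, 6, 3, 65]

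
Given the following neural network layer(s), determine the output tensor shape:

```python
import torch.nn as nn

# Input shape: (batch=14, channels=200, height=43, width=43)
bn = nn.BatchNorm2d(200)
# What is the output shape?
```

Input: (14, 200, 43, 43) -> Output: (14, 200, 43, 43)

Answer: (14, 200, 43, 43)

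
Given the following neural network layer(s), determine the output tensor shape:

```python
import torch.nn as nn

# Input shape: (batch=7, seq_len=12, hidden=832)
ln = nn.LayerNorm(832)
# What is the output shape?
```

Input: (7, 12, 832) -> Output: (7, 12, 832)

Answer: (7, 12, 832)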